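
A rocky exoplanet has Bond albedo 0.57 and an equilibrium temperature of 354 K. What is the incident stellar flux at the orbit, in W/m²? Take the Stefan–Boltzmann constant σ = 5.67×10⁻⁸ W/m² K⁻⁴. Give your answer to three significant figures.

8280 W/m²

From S(1−α)/4 = σT⁴: S = 4σT⁴/(1−α).
The emitted flux is σT⁴ = 890.4 W/m².
S = 4·890.4/0.43 = 8283 W/m².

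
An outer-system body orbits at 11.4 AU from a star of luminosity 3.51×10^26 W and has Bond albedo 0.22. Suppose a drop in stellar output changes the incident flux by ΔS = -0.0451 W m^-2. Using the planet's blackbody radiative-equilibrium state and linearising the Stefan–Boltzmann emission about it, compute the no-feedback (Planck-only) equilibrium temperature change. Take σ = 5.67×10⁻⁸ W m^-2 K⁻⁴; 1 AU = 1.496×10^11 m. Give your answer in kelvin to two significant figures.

d = 11.4 × 1.496×10^11 m = 1.705×10^12 m.
Spreading L over a sphere of radius d: S = 3.51×10^26/(4π·1.71×10^12²) = 9.603 W m^-2.
The baseline emission temperature is T_e = 75.81 K.
ΔF = Δ[S(1−α)]/4 = (1−0.22)·-0.0451/4 = -0.008795 W m^-2.
The Planck feedback parameter is 4σT_e³ = 0.09881 W m^-2/K.
ΔT₀ = ΔF/λ_P = -0.008795/0.09881 = -0.0890 K.

-0.089 kelvin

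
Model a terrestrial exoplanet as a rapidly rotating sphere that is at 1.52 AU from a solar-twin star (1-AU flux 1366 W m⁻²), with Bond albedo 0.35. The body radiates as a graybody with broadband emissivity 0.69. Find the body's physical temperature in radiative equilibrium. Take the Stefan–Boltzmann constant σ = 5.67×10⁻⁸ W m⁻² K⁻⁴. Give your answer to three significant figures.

223 K

Irradiance scales as 1/d², so S = 1366 W m⁻² × (1/1.52)² = 591.2 W m⁻².
The planet absorbs (1−α)S over its disc πR² and re-emits over 4πR², so the mean absorbed flux is (1−0.35)·591.2/4 = 96.08 W m⁻².
Radiative balance εσT⁴ = 96.08 gives T = [96.08/(0.69·σ)]^(1/4) = 222.6 K.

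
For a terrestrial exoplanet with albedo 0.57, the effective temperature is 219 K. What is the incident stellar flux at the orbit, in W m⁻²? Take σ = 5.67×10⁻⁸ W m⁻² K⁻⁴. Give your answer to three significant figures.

1210 W m⁻²

From S(1−α)/4 = σT⁴: S = 4σT⁴/(1−α).
σT⁴ = 5.67×10⁻⁸·(219)⁴ = 130.4 W m⁻².
S = 4·130.4/0.43 = 1213 W m⁻².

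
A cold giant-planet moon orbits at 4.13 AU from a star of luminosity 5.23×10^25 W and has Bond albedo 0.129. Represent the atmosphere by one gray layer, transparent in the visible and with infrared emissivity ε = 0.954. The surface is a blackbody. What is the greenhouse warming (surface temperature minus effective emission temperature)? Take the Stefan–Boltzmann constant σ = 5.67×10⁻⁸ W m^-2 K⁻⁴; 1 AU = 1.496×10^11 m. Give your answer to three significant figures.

14.2 K

d = 4.13 × 1.496×10^11 m = 6.178×10^11 m.
Flux at the orbit: S = L/(4πd²) = 5.23×10^25/(4π·(6.18×10^11)²) = 10.90 W m^-2.
Effective emission temperature (TOA balance): σT_e⁴ = S(1−α)/4 = 2.374 W m^-2 → T_e = 80.44 K.
The surface balance (absorbed SW + ε·downward IR = σT_s⁴) with T_a⁴ = T_s⁴/2 reduces to T_s = T_e·[2/(2−ε)]^¼ = 94.59 K.
Greenhouse warming: T_s − T_e = 14.15 K.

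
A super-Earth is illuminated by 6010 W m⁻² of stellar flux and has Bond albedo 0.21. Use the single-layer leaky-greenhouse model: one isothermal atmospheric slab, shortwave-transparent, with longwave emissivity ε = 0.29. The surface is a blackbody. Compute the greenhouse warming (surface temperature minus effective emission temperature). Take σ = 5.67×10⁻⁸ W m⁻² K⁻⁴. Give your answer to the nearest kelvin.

The planet radiates to space at T_e = [S(1−α)/(4σ)]^(1/4) = 380.4 K.
Surface balance with a leaky layer gives σT_s⁴ = σT_e⁴·2/(2−ε), so T_s = T_e·[2/(2−0.29)]^(1/4) = 395.6 K.
The atmosphere warms the surface by 15.19 K.

15 K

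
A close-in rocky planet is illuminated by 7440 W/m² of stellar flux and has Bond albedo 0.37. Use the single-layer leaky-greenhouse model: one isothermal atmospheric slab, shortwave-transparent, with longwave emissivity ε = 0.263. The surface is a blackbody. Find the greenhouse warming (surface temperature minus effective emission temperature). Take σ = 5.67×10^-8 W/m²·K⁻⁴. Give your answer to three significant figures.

The planet radiates to space at T_e = [S(1−α)/(4σ)]^(1/4) = 379.2 K.
For a single slab of emissivity ε, T_s⁴ = 2T_e⁴/(2−ε); thus T_s = 379.2·(1.151)^(1/4) = 392.8 K.
Greenhouse warming: T_s − T_e = 13.60 K.

13.6 K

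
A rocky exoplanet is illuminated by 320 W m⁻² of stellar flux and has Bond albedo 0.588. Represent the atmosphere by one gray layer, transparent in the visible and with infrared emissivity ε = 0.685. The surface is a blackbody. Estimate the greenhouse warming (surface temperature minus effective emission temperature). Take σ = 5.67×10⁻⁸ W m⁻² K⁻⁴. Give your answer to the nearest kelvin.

At the top of the atmosphere, σT_e⁴ = S(1−α)/4 = 32.96 W m⁻², giving T_e = 155.3 K.
For a single slab of emissivity ε, T_s⁴ = 2T_e⁴/(2−ε); thus T_s = 155.3·(1.521)^(1/4) = 172.4 K.
Greenhouse warming: T_s − T_e = 17.16 K.

17 K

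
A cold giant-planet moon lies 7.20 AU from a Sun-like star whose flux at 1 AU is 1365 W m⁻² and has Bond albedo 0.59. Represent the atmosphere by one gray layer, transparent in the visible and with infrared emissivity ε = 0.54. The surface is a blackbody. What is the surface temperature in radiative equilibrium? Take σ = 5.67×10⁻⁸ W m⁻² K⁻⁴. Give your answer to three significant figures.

Irradiance scales as 1/d², so S = 1365 W m⁻² × (1/7.20)² = 26.33 W m⁻².
At the top of the atmosphere, σT_e⁴ = S(1−α)/4 = 2.699 W m⁻², giving T_e = 83.06 K.
The surface balance (absorbed SW + ε·downward IR = σT_s⁴) with T_a⁴ = T_s⁴/2 reduces to T_s = T_e·[2/(2−ε)]^¼ = 89.86 K.

89.9 kelvin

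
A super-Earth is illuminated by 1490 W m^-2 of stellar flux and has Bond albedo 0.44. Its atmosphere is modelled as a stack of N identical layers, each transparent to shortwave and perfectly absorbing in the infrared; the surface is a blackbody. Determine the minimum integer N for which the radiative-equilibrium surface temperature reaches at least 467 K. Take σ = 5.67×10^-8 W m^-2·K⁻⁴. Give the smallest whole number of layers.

12

Top-of-atmosphere balance: σT_e⁴ = S(1−α)/4 = 208.6 W m^-2 → T_e = 246.3 K.
Need (N+1)T_e⁴ ≥ T_s⁴, i.e. N+1 ≥ (467/246.3)⁴ = 12.928.
Rounding up, N = 12.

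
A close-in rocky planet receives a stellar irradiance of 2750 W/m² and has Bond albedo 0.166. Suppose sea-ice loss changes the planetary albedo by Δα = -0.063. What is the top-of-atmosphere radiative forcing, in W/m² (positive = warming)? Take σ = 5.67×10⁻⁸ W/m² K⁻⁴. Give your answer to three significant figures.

ΔF = −(S/4)Δα = −(2750/4)×(-0.063) = 43.31 W/m².

43.3 W/m²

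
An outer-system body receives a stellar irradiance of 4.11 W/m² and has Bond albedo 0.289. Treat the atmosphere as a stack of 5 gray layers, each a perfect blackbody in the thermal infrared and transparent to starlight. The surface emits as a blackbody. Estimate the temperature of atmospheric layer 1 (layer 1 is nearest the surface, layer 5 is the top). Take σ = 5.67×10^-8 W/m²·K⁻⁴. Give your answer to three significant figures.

89.6 K

Top-of-atmosphere balance: σT_e⁴ = S(1−α)/4 = 0.7306 W/m² → T_e = 59.91 K.
The net upward flux σT_e⁴ is constant between every pair of levels, so T_k⁴ = (N+1−k)T_e⁴.
With k = 1: T_1 = (5+1−1)^¼·59.91 K = 89.59 K.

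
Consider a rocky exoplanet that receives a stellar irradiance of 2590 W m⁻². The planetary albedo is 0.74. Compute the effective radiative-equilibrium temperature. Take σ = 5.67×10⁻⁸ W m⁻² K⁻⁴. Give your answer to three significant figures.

Averaging over the sphere, the absorbed flux is S(1−α)/4 = 168.3 W m⁻².
Balancing against σT⁴: T = (168.3/5.67×10⁻⁸)^(1/4) = 233.4 K.

233 K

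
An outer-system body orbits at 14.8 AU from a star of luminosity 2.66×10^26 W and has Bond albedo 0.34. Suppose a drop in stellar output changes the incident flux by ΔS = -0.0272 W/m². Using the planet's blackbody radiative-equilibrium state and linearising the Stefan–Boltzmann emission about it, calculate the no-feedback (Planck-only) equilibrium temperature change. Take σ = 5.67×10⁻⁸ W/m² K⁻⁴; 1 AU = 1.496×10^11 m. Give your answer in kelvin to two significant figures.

-0.094 K

d = 14.8 × 1.496×10^11 m = 2.214×10^12 m.
Spreading L over a sphere of radius d: S = 2.66×10^26/(4π·2.21×10^12²) = 4.318 W/m².
The baseline emission temperature is T_e = 59.54 K.
ΔF = Δ[S(1−α)]/4 = (1−0.34)·-0.0272/4 = -0.004488 W/m².
Linearising σT⁴ gives d(σT⁴)/dT = 4σT_e³ = 0.04787 W/m² per K.
Hence the no-feedback warming is ΔF/(4σT_e³) = -0.0938 K.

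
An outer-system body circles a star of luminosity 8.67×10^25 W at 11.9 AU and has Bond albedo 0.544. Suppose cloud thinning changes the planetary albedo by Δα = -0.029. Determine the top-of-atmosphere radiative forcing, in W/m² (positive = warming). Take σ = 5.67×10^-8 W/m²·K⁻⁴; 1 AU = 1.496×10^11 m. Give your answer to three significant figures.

0.0158 W/m²

Orbital distance: d = 11.9 AU = 1.780×10^12 m.
Flux at the orbit: S = L/(4πd²) = 8.67×10^25/(4π·(1.78×10^12)²) = 2.177 W/m².
TOA radiative forcing: ΔF = −S·Δα/4 = −2.177·(-0.029)/4 = 0.01578 W/m².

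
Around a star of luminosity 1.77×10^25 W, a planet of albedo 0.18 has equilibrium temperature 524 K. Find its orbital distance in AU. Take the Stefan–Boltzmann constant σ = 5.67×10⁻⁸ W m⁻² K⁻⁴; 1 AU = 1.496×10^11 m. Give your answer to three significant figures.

Energy balance gives S = 4σT⁴/(1−α) = 20850 W m⁻².
S = L/(4πd²) → d = √(L/4πS) = √(1.77×10^25/(4π·20850)) = 8.219×10^9 m = 0.05494 AU.

0.0549 AU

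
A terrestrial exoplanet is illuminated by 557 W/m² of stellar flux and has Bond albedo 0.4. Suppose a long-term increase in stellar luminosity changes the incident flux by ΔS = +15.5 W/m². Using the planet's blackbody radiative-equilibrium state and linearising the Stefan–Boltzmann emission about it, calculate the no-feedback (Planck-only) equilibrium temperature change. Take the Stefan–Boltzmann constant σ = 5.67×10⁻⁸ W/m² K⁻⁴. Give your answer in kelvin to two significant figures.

Reference equilibrium: T_e = [S(1−α)/(4σ)]^(1/4) = 195.9 K.
ΔF = Δ[S(1−α)]/4 = (1−0.4)·+15.5/4 = 2.325 W/m².
Linearising σT⁴ gives d(σT⁴)/dT = 4σT_e³ = 1.706 W/m² per K.
So ΔT₀ = 2.325/1.706 = 1.36 K.

1.4 K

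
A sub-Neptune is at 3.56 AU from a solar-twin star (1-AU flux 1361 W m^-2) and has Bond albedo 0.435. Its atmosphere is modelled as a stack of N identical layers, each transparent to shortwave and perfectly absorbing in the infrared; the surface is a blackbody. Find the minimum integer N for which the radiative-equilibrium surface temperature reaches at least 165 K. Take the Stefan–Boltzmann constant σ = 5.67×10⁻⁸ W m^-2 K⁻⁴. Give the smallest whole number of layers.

Flux at the orbit: S = 1361/(3.56)² = 107.4 W m^-2.
OLR = S(1−α)/4 = 15.17 W m^-2; the top layer radiates at T_e = 127.9 K.
Need (N+1)T_e⁴ ≥ T_s⁴, i.e. N+1 ≥ (165/127.9)⁴ = 2.771.
So N ≥ 1.771; the smallest integer is N = 2.

2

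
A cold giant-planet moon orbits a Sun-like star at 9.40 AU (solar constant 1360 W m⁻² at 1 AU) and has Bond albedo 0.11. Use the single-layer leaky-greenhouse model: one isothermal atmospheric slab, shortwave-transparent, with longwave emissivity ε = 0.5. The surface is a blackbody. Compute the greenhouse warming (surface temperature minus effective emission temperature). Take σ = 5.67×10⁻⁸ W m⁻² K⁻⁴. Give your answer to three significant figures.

Flux at the orbit: S = 1360/(9.40)² = 15.39 W m⁻².
At the top of the atmosphere, σT_e⁴ = S(1−α)/4 = 3.425 W m⁻², giving T_e = 88.16 K.
Surface balance with a leaky layer gives σT_s⁴ = σT_e⁴·2/(2−ε), so T_s = T_e·[2/(2−0.5)]^(1/4) = 94.73 K.
Greenhouse warming: T_s − T_e = 6.574 K.

6.57 K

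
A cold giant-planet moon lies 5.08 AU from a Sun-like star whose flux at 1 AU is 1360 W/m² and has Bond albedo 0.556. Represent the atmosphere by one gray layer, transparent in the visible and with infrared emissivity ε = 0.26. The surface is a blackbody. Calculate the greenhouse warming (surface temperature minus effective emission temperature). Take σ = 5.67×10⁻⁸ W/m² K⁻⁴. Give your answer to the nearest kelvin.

4 K

Flux at the orbit: S = 1360/(5.08)² = 52.70 W/m².
The planet radiates to space at T_e = [S(1−α)/(4σ)]^(1/4) = 100.8 K.
For a single slab of emissivity ε, T_s⁴ = 2T_e⁴/(2−ε); thus T_s = 100.8·(1.149)^(1/4) = 104.4 K.
T_s − T_e = 104.4 − 100.8 = 3.571 K.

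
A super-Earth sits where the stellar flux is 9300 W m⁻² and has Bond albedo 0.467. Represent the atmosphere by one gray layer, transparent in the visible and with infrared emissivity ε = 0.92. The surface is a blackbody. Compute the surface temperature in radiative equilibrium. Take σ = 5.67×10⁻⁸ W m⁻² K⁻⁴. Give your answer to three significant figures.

Effective emission temperature (TOA balance): σT_e⁴ = S(1−α)/4 = 1239 W m⁻² → T_e = 384.5 K.
Surface balance with a leaky layer gives σT_s⁴ = σT_e⁴·2/(2−ε), so T_s = T_e·[2/(2−0.92)]^(1/4) = 448.5 K.

449 kelvin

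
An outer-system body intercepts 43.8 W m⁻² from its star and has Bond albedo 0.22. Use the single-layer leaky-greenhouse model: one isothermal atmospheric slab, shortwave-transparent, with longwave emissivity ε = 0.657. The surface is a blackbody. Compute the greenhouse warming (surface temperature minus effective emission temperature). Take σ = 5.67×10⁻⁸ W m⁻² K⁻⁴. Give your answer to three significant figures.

At the top of the atmosphere, σT_e⁴ = S(1−α)/4 = 8.541 W m⁻², giving T_e = 110.8 K.
The surface balance (absorbed SW + ε·downward IR = σT_s⁴) with T_a⁴ = T_s⁴/2 reduces to T_s = T_e·[2/(2−ε)]^¼ = 122.4 K.
Greenhouse warming: T_s − T_e = 11.60 K.

11.6 K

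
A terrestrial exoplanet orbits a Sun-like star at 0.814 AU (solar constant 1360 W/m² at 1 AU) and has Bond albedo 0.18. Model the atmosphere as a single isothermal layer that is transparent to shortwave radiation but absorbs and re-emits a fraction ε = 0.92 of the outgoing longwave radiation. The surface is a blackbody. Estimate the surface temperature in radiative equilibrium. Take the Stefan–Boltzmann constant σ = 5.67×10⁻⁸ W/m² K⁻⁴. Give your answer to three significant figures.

Irradiance scales as 1/d², so S = 1360 W/m² × (1/0.814)² = 2053 W/m².
The planet radiates to space at T_e = [S(1−α)/(4σ)]^(1/4) = 293.5 K.
Surface balance with a leaky layer gives σT_s⁴ = σT_e⁴·2/(2−ε), so T_s = T_e·[2/(2−0.92)]^(1/4) = 342.4 K.

342 kelvin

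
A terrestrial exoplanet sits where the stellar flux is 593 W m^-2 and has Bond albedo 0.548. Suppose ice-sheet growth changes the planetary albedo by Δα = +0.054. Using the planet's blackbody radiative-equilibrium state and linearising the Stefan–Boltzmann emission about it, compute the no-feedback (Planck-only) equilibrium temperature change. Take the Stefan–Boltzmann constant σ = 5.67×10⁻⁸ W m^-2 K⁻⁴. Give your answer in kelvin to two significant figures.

The baseline emission temperature is T_e = 185.4 K.
TOA radiative forcing: ΔF = −S·Δα/4 = −593.0·(+0.054)/4 = -8.005 W m^-2.
Linearising σT⁴ gives d(σT⁴)/dT = 4σT_e³ = 1.446 W m^-2 per K.
So ΔT₀ = -8.005/1.446 = -5.54 K.

-5.5 K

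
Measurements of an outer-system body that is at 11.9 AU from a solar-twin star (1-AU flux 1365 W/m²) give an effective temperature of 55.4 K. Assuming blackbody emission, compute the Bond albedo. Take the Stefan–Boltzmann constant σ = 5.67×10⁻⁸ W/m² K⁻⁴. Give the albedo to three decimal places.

Irradiance scales as 1/d², so S = 1365 W/m² × (1/11.9)² = 9.639 W/m².
From σT⁴ = S(1−α)/4 we invert for α: 1−α = 4σT⁴/S.
σT⁴ = 0.5341 W/m², so 4σT⁴ = 2.136 W/m².
1−α = 2.136/9.639 = 0.2216, so α = 0.7784.

0.778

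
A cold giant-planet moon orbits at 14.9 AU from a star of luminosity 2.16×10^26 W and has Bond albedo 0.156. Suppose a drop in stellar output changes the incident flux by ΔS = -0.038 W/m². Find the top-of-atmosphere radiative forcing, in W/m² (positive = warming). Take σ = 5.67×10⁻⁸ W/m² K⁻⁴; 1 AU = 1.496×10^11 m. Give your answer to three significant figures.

Orbital distance: d = 14.9 AU = 2.229×10^12 m.
Flux at the orbit: S = L/(4πd²) = 2.16×10^26/(4π·(2.23×10^12)²) = 3.459 W/m².
TOA radiative forcing: ΔF = (1−α)ΔS/4 = 0.844·(-0.038)/4 = -0.008018 W/m².

-0.00802 W/m²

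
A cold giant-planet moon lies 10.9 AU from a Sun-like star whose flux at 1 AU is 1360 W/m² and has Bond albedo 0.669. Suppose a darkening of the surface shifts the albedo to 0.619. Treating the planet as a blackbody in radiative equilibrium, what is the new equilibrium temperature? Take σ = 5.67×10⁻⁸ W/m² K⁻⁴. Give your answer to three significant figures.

66.2 kelvin

Flux at the orbit: S = 1360/(10.9)² = 11.45 W/m².
New equilibrium: T₂ = [(1−0.619)·11.45/(4σ)]^(1/4) = 66.22 K.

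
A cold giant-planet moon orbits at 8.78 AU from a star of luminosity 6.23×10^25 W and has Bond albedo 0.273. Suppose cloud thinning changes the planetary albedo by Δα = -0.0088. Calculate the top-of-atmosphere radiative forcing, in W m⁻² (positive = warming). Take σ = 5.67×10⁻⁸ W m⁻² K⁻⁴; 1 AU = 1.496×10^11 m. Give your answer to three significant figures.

Orbital distance: d = 8.78 AU = 1.313×10^12 m.
Flux at the orbit: S = L/(4πd²) = 6.23×10^25/(4π·(1.31×10^12)²) = 2.874 W m⁻².
TOA radiative forcing: ΔF = −S·Δα/4 = −2.874·(-0.0088)/4 = 0.006322 W m⁻².

0.00632 W m⁻²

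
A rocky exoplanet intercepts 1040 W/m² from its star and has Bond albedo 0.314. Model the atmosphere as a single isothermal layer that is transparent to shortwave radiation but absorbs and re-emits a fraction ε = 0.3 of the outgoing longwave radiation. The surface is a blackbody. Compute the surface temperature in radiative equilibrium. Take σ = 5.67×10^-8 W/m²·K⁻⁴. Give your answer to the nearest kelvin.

247 K

The planet radiates to space at T_e = [S(1−α)/(4σ)]^(1/4) = 236.8 K.
For a single slab of emissivity ε, T_s⁴ = 2T_e⁴/(2−ε); thus T_s = 236.8·(1.176)^(1/4) = 246.6 K.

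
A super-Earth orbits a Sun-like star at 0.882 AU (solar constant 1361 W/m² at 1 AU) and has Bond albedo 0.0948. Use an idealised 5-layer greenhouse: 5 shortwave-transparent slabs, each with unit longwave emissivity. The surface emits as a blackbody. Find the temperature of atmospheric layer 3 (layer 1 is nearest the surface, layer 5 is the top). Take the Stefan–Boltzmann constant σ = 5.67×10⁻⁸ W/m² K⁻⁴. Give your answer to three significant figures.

380 kelvin

Irradiance scales as 1/d², so S = 1361 W/m² × (1/0.882)² = 1750 W/m².
Top-of-atmosphere balance: σT_e⁴ = S(1−α)/4 = 395.9 W/m² → T_e = 289.1 K.
The net upward flux σT_e⁴ is constant between every pair of levels, so T_k⁴ = (N+1−k)T_e⁴.
T_3 = (3)^(1/4)·289.1 = 380.4 K.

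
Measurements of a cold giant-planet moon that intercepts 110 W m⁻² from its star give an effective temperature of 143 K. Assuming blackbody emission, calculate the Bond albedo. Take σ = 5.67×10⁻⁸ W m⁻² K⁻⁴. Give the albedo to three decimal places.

0.138

Energy balance: S(1−α)/4 = σT⁴, so 1−α = 4σT⁴/S.
σT⁴ = 23.71 W m⁻², so 4σT⁴ = 94.84 W m⁻².
1−α = 94.84/110.0 = 0.8622, so α = 0.1378.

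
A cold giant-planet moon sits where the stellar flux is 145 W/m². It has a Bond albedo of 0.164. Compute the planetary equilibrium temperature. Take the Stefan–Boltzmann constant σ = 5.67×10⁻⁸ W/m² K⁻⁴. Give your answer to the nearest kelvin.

The planet absorbs (1−α)S over its disc πR² and re-emits over 4πR², so the mean absorbed flux is (1−0.164)·145.0/4 = 30.30 W/m².
In equilibrium σT⁴ equals this, so T = 152.0 K.

152 K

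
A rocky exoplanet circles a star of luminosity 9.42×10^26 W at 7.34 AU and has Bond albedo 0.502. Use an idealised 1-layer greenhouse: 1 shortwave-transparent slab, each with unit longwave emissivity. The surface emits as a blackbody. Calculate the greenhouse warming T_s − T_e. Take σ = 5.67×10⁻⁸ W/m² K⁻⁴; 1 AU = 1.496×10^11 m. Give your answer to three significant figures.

20.5 K

d = 7.34 × 1.496×10^11 m = 1.098×10^12 m.
Flux at the orbit: S = L/(4πd²) = 9.42×10^26/(4π·(1.10×10^12)²) = 62.17 W/m².
OLR = S(1−α)/4 = 7.740 W/m²; the top layer radiates at T_e = 108.1 K.
Surface: T_s = (2)^¼·T_e = 128.5 K.
So the greenhouse effect raises the surface by 128.5 − 108.1 = 20.45 K.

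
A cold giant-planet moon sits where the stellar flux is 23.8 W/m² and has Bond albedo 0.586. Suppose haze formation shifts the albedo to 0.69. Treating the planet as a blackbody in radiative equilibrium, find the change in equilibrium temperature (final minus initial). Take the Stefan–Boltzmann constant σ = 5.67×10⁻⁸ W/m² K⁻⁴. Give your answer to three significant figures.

-5.66 K

Initial: T₁ = [S(1−0.586)/(4σ)]^(1/4) = 81.19 K.
After:  T₂ = [23.80·0.31/(4σ)]^(1/4) = 75.52 K.
Change: 75.52 − 81.19 = -5.664 K.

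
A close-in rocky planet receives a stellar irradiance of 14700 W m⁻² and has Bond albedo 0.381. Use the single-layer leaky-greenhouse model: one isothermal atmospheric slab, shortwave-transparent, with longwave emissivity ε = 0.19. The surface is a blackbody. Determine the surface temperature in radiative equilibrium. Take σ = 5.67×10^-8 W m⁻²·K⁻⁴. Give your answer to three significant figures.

459 kelvin

The planet radiates to space at T_e = [S(1−α)/(4σ)]^(1/4) = 447.5 K.
For a single slab of emissivity ε, T_s⁴ = 2T_e⁴/(2−ε); thus T_s = 447.5·(1.105)^(1/4) = 458.9 K.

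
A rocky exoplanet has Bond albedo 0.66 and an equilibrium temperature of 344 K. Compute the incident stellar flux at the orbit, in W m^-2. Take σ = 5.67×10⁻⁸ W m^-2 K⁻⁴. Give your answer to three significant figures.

Invert the energy balance for S: S = 4σT⁴/(1−α).
σT⁴ = 5.67×10⁻⁸·(344)⁴ = 794.0 W m^-2.
So S = 4×794.0/(1−0.66) = 9341 W m^-2.

9340 W m^-2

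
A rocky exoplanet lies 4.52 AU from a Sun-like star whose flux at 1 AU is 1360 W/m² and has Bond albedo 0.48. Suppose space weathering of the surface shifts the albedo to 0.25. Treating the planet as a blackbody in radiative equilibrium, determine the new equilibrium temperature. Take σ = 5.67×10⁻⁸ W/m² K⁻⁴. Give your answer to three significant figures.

Irradiance scales as 1/d², so S = 1360 W/m² × (1/4.52)² = 66.57 W/m².
T₂ = [S(1−α₂)/(4σ)]^(1/4) = [66.57·0.75/(4σ)]^(1/4) = 121.8 K.

122 K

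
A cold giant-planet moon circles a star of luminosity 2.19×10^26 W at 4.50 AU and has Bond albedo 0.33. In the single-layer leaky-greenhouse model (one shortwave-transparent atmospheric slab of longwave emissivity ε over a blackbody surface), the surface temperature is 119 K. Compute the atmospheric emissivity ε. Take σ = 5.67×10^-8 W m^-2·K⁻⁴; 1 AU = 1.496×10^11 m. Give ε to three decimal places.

0.867

Orbital distance: d = 4.50 AU = 6.732×10^11 m.
S = L/(4πd²) = 38.45 W m^-2.
TOA balance gives T_e = 103.2 K.
Since (2−ε)/2 = (T_e/T_s)⁴ = 0.5665, ε = 0.8670.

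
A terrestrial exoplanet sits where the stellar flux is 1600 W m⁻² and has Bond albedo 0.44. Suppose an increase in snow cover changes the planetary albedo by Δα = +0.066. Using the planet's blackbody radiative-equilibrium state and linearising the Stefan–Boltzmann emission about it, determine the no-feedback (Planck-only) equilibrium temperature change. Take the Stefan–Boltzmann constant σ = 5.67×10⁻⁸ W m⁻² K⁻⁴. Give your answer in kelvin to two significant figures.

-7.4 K

Reference equilibrium: T_e = [S(1−α)/(4σ)]^(1/4) = 250.7 K.
ΔF = −(S/4)Δα = −(1600/4)×(+0.066) = -26.40 W m⁻².
The Planck feedback parameter is 4σT_e³ = 3.574 W m⁻²/K.
So ΔT₀ = -26.40/3.574 = -7.39 K.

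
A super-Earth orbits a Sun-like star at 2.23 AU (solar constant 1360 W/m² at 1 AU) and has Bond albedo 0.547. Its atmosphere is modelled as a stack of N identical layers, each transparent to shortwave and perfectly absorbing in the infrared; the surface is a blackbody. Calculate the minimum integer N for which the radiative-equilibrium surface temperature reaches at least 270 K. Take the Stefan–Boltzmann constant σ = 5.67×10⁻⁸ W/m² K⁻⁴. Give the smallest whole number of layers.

9

By the inverse-square law, S = 1360/2.23² = 273.5 W/m².
The effective emission temperature is T_e = [S(1−α)/(4σ)]^¼ = 152.9 K.
T_s = (N+1)^(1/4)·T_e ≥ 270 K requires N+1 ≥ (T_s/T_e)⁴ = (270/152.9)⁴ = 9.729.
Rounding up, N = 9.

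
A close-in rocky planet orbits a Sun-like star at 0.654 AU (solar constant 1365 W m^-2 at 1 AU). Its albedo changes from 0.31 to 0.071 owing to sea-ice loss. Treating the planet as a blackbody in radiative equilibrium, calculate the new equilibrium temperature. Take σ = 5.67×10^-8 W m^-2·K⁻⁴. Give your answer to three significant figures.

By the inverse-square law, S = 1365/0.654² = 3191 W m^-2.
T₂ = [S(1−α₂)/(4σ)]^(1/4) = [3191·0.929/(4σ)]^(1/4) = 338.1 K.

338 kelvin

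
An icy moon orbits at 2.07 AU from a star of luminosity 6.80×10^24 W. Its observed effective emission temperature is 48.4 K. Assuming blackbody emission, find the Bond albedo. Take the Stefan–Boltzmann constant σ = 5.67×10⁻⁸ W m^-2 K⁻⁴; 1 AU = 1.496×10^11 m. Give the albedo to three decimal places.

Orbital distance: d = 2.07 AU = 3.097×10^11 m.
Flux at the orbit: S = L/(4πd²) = 6.80×10^24/(4π·(3.10×10^11)²) = 5.643 W m^-2.
Rearranging the radiative balance, α = 1 − 4σT⁴/S.
σT⁴ = 0.3111 W m^-2, so 4σT⁴ = 1.245 W m^-2.
Hence α = 1 − 1.245/5.643 = 0.7794.

0.779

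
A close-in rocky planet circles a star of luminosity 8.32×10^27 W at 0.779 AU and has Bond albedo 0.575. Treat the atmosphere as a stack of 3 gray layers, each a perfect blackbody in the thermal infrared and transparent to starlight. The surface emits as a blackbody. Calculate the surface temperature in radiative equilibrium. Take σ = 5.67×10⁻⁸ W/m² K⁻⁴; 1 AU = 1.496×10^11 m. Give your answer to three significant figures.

Orbital distance: d = 0.779 AU = 1.165×10^11 m.
Flux at the orbit: S = L/(4πd²) = 8.32×10^27/(4π·(1.17×10^11)²) = 48750 W/m².
OLR = S(1−α)/4 = 5180 W/m²; the top layer radiates at T_e = 549.8 K.
For an N-layer opaque stack, T_s⁴ = (N+1)T_e⁴, hence T_s = (4)^(1/4)×549.8 K = 777.5 K.

777 kelvin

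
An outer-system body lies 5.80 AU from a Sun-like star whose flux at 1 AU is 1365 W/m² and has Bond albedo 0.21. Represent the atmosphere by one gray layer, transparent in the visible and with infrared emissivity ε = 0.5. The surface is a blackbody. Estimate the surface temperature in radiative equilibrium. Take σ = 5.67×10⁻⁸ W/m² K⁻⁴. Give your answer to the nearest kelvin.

Irradiance scales as 1/d², so S = 1365 W/m² × (1/5.80)² = 40.58 W/m².
Effective emission temperature (TOA balance): σT_e⁴ = S(1−α)/4 = 8.014 W/m² → T_e = 109.0 K.
The surface balance (absorbed SW + ε·downward IR = σT_s⁴) with T_a⁴ = T_s⁴/2 reduces to T_s = T_e·[2/(2−ε)]^¼ = 117.2 K.

117 K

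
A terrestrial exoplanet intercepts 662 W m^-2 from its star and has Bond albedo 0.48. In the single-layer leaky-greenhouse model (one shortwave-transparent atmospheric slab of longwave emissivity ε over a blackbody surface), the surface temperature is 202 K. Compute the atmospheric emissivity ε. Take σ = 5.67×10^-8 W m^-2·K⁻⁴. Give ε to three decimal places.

Effective temperature: T_e = [S(1−α)/(4σ)]^(1/4) = 197.4 K.
Inverting T_s⁴ = 2T_e⁴/(2−ε): (T_e/T_s)⁴ = 0.9116, so ε = 2(1 − 0.9116) = 0.1768.

0.177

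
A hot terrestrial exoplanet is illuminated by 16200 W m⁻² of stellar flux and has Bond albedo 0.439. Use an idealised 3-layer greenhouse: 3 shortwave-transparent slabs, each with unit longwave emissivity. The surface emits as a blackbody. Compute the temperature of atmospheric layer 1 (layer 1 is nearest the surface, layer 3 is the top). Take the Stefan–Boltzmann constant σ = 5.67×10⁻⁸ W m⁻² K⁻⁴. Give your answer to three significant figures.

Top-of-atmosphere balance: σT_e⁴ = S(1−α)/4 = 2272 W m⁻² → T_e = 447.4 K.
In the N-layer model, layer k (counted from the surface) has T_k = (N+1−k)^(1/4)·T_e.
T_1 = (3)^(1/4)·447.4 = 588.8 K.

589 K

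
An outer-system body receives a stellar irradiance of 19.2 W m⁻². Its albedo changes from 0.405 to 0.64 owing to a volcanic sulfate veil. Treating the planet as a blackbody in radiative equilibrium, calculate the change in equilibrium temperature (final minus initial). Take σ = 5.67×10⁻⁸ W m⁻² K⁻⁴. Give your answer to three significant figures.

-9.94 K

Before: T₁ = [19.20·0.595/(4σ)]^(1/4) = 84.24 K.
After:  T₂ = [19.20·0.36/(4σ)]^(1/4) = 74.30 K.
ΔT = T₂ − T₁ = -9.945 K.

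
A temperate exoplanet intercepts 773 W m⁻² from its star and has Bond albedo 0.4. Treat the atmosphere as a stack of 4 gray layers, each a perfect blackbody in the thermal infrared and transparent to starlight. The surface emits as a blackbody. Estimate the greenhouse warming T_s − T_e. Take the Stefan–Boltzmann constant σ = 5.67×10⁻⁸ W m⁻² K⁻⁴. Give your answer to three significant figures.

105 kelvin

The effective emission temperature is T_e = [S(1−α)/(4σ)]^¼ = 212.7 K.
Surface: T_s = (5)^¼·T_e = 318.0 K.
So the greenhouse effect raises the surface by 318.0 − 212.7 = 105.3 K.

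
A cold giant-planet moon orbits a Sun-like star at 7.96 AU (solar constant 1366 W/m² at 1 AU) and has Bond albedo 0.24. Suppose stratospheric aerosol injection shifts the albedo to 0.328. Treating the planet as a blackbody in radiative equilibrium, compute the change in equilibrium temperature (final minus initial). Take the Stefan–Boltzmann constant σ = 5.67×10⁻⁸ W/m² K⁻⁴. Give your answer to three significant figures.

By the inverse-square law, S = 1366/7.96² = 21.56 W/m².
With α = 0.24, T₁ = 92.19 K.
With α = 0.328, T₂ = 89.40 K.
ΔT = T₂ − T₁ = -2.793 K.

-2.79 K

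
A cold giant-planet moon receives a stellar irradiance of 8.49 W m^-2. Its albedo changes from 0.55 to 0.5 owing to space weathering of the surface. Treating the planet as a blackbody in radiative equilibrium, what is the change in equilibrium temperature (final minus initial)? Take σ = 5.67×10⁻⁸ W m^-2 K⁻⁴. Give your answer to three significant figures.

Before: T₁ = [8.490·0.45/(4σ)]^(1/4) = 64.06 K.
After:  T₂ = [8.490·0.5/(4σ)]^(1/4) = 65.77 K.
ΔT = T₂ − T₁ = 1.710 K.

1.71 K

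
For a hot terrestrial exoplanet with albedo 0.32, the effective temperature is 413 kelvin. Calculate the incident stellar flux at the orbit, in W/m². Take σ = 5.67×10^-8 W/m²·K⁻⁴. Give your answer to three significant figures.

Invert the energy balance for S: S = 4σT⁴/(1−α).
σT⁴ = 5.67×10⁻⁸·(413)⁴ = 1650 W/m².
S = 4·1650/0.68 = 9704 W/m².

9700 W/m²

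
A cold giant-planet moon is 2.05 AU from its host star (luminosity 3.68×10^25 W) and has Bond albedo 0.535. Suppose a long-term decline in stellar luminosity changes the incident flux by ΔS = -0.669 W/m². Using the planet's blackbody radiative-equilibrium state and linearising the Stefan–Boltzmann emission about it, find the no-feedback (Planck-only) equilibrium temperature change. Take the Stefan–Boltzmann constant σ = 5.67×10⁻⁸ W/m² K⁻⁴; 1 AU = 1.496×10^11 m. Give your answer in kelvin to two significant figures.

Orbital distance: d = 2.05 AU = 3.067×10^11 m.
Flux at the orbit: S = L/(4πd²) = 3.68×10^25/(4π·(3.07×10^11)²) = 31.14 W/m².
Unperturbed T_e = [31.14·(1−0.535)/(4σ)]^¼ = 89.39 K.
TOA radiative forcing: ΔF = (1−α)ΔS/4 = 0.465·(-0.669)/4 = -0.07777 W/m².
The Planck feedback parameter is 4σT_e³ = 0.1620 W/m²/K.
So ΔT₀ = -0.07777/0.1620 = -0.480 K.

-0.48 K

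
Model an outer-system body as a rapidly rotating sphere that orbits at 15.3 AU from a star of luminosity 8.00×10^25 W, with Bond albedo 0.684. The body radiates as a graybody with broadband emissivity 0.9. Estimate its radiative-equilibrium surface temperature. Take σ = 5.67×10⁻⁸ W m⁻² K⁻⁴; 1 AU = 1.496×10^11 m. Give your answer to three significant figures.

Orbital distance: d = 15.3 AU = 2.289×10^12 m.
S = L/(4πd²) = 1.215 W m⁻².
Absorbed flux (global mean): S(1−α)/4 = 1.215·0.316/4 = 0.09600 W m⁻².
Radiative balance εσT⁴ = 0.09600 gives T = [0.09600/(0.9·σ)]^(1/4) = 37.03 K.

37.0 K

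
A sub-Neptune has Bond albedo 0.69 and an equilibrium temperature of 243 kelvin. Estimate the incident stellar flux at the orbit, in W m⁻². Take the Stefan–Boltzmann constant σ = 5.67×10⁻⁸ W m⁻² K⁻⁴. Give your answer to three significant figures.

From S(1−α)/4 = σT⁴: S = 4σT⁴/(1−α).
σT⁴ = 5.67×10⁻⁸·(243)⁴ = 197.7 W m⁻².
S = 4·197.7/0.31 = 2551 W m⁻².

2550 W m⁻²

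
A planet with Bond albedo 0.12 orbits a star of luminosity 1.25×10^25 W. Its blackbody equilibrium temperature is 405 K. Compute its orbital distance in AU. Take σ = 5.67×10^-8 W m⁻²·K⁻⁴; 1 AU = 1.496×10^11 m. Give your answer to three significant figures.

The flux needed for this T is 4σT⁴/(1−0.12) = 6934 W m⁻².
S = L/(4πd²) → d = √(L/4πS) = √(1.25×10^25/(4π·6934)) = 1.198×10^10 m = 0.08006 AU.

0.0801 AU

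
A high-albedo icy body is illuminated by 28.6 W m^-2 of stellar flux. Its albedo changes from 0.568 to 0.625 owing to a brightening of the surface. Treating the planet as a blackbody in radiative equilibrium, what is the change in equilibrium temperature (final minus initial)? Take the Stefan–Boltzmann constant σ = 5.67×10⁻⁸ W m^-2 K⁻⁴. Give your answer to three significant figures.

-2.99 kelvin

Before: T₁ = [28.60·0.432/(4σ)]^(1/4) = 85.91 K.
After:  T₂ = [28.60·0.375/(4σ)]^(1/4) = 82.93 K.
Change: 82.93 − 85.91 = -2.986 K.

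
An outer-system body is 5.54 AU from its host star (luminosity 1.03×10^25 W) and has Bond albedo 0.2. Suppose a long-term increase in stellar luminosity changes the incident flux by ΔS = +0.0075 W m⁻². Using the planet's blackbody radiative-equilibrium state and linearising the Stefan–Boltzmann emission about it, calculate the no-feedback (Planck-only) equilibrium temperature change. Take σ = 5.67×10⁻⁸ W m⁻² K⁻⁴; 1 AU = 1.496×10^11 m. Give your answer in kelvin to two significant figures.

Orbital distance: d = 5.54 AU = 8.288×10^11 m.
Spreading L over a sphere of radius d: S = 1.03×10^25/(4π·8.29×10^11²) = 1.193 W m⁻².
Unperturbed T_e = [1.193·(1−0.2)/(4σ)]^¼ = 45.29 K.
Only a fraction (1−α) is absorbed and it's spread over 4πR², so ΔF = (1−α)ΔS/4 = 0.001500 W m⁻².
Linearising σT⁴ gives d(σT⁴)/dT = 4σT_e³ = 0.02108 W m⁻² per K.
ΔT₀ = ΔF/λ_P = 0.001500/0.02108 = 0.0712 K.

0.071 kelvin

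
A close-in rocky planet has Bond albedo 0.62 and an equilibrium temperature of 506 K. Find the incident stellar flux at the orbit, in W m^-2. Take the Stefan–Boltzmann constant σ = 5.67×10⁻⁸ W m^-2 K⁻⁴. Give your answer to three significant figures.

39100 W m^-2

From S(1−α)/4 = σT⁴: S = 4σT⁴/(1−α).
The emitted flux is σT⁴ = 3717 W m^-2.
So S = 4×3717/(1−0.62) = 39130 W m^-2.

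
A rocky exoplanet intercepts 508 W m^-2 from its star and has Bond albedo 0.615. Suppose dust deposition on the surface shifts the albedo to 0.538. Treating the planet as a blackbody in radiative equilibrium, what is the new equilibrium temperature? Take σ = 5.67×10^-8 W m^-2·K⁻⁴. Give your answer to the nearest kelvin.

New equilibrium: T₂ = [(1−0.538)·508.0/(4σ)]^(1/4) = 179.4 K.

179 kelvin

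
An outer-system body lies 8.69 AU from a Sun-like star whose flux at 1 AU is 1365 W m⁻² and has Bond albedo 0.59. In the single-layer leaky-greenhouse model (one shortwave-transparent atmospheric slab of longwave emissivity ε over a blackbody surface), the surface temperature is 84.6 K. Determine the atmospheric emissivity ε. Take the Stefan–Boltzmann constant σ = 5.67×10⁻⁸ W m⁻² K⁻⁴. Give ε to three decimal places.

0.724

By the inverse-square law, S = 1365/8.69² = 18.08 W m⁻².
First, T_e = [18.08·(1−0.59)/(4σ)]^(1/4) = 75.61 K.
Inverting T_s⁴ = 2T_e⁴/(2−ε): (T_e/T_s)⁴ = 0.6379, so ε = 2(1 − 0.6379) = 0.7242.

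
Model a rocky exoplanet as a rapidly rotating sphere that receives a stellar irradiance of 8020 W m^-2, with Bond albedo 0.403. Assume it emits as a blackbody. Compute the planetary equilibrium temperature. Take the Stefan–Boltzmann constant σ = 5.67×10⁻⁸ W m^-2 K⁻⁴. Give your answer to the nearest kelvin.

Absorbed flux (global mean): S(1−α)/4 = 8020·0.597/4 = 1197 W m^-2.
Balancing against σT⁴: T = (1197/5.67×10⁻⁸)^(1/4) = 381.2 K.

381 kelvin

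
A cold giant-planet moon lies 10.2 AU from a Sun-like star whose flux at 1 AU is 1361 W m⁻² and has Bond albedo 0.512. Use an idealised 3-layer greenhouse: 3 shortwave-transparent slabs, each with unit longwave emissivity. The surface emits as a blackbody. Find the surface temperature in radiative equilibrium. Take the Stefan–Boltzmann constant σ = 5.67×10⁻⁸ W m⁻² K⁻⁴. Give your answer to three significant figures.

Flux at the orbit: S = 1361/(10.2)² = 13.08 W m⁻².
The effective emission temperature is T_e = [S(1−α)/(4σ)]^¼ = 72.84 K.
With N = 3 opaque layers, T_s = (N+1)^(1/4)·T_e = 4^(1/4)·72.84 = 103.0 K.

103 K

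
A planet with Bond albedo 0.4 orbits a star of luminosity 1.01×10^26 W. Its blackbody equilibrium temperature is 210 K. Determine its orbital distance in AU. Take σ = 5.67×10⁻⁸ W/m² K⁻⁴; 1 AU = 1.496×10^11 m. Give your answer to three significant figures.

Required flux: S = 4σT⁴/(1−α) = 735.1 W/m².
S = L/(4πd²) → d = √(L/4πS) = √(1.01×10^26/(4π·735.1)) = 1.046×10^11 m = 0.6989 AU.

0.699 AU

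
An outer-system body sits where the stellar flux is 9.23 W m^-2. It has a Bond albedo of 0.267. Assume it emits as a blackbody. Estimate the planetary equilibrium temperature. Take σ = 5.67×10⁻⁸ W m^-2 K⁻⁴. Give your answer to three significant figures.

73.9 K

Absorbed flux (global mean): S(1−α)/4 = 9.230·0.733/4 = 1.691 W m^-2.
In equilibrium σT⁴ equals this, so T = 73.90 K.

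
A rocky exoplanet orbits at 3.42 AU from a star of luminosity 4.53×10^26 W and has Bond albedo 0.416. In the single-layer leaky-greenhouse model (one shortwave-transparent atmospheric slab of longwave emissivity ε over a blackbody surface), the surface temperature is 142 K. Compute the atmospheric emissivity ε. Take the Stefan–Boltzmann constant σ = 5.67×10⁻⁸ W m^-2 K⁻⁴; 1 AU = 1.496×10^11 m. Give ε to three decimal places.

0.256

d = 3.42 × 1.496×10^11 m = 5.116×10^11 m.
Flux at the orbit: S = L/(4πd²) = 4.53×10^26/(4π·(5.12×10^11)²) = 137.7 W m^-2.
Effective temperature: T_e = [S(1−α)/(4σ)]^(1/4) = 137.2 K.
T_s⁴ = T_e⁴·2/(2−ε) → ε = 2 − 2(T_e/T_s)⁴ = 2 − 2·(137.2/142)⁴ = 0.2557.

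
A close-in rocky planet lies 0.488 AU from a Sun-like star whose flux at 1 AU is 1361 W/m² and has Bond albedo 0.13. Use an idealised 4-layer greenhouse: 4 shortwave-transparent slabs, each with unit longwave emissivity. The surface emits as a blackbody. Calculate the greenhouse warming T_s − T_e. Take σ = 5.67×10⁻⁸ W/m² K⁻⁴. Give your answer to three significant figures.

191 K

By the inverse-square law, S = 1361/0.488² = 5715 W/m².
Top-of-atmosphere balance: σT_e⁴ = S(1−α)/4 = 1243 W/m² → T_e = 384.8 K.
Surface: T_s = (5)^¼·T_e = 575.4 K.
Warming: T_s − T_e = 190.6 K.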